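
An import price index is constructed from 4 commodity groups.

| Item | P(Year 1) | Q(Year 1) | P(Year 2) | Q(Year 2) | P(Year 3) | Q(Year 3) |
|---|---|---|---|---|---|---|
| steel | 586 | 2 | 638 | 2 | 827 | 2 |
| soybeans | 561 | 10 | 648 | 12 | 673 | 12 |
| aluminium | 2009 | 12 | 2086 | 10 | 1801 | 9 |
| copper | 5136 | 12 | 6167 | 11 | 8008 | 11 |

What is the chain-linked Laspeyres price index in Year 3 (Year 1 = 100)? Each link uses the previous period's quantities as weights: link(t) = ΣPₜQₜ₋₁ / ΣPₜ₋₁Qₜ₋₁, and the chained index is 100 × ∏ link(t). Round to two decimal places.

Link Year 1→Year 2:
ΣP(Year 2)Q(Year 1) = 638×2 + 648×10 + 2086×12 + 6167×12 = 1276 + 6480 + 25032 + 74004 = 106792
ΣP(Year 1)Q(Year 1) = 586×2 + 561×10 + 2009×12 + 5136×12 = 1172 + 5610 + 24108 + 61632 = 92522
link = 106792/92522 = 1.154234
Link Year 2→Year 3:
ΣP(Year 3)Q(Year 2) = 827×2 + 673×12 + 1801×10 + 8008×11 = 1654 + 8076 + 18010 + 88088 = 115828
ΣP(Year 2)Q(Year 2) = 638×2 + 648×12 + 2086×10 + 6167×11 = 1276 + 7776 + 20860 + 67837 = 97749
link = 115828/97749 = 1.184953
Chained index = 100 × 1.154234 × 1.184953 = 136.7713

136.77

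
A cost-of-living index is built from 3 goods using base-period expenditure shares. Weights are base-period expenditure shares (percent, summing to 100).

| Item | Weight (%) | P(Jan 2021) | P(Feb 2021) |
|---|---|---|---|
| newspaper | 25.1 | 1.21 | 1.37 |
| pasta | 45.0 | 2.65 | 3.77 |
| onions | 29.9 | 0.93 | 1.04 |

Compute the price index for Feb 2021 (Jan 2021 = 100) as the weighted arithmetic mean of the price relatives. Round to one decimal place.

125.9

newspaper: 25.1 × (1.37/1.21) = 25.1 × 1.132231 = 28.4190
pasta: 45.0 × (3.77/2.65) = 45.0 × 1.422642 = 64.0189
onions: 29.9 × (1.04/0.93) = 29.9 × 1.118280 = 33.4366
Index = Σ wᵢ·(p₁ᵢ/p₀ᵢ) = 28.4190 + 64.0189 + 33.4366 = 125.8744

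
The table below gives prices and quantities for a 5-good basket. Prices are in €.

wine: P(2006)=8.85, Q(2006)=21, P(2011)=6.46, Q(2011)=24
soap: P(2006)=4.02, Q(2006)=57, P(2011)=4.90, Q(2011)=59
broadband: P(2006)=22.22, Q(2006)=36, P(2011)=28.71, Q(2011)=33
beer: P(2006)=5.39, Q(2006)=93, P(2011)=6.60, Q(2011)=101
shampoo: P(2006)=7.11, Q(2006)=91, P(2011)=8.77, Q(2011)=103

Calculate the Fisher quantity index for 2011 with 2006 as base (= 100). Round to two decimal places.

Laspeyres component (base-period weights):
ΣP(2006)Q(2011) = 8.85×24 + 4.02×59 + 22.22×33 + 5.39×101 + 7.11×103 = 212.4 + 237.18 + 733.26 + 544.39 + 732.33 = 2459.56
ΣP(2006)Q(2006) = 8.85×21 + 4.02×57 + 22.22×36 + 5.39×93 + 7.11×91 = 185.85 + 229.14 + 799.92 + 501.27 + 647.01 = 2363.19
L = 2459.56 / 2363.19 × 100 = 104.0780
Paasche component (current-period weights):
ΣP(2011)Q(2011) = 6.46×24 + 4.90×59 + 28.71×33 + 6.60×101 + 8.77×103 = 155.04 + 289.1 + 947.43 + 666.6 + 903.31 = 2961.48
ΣP(2011)Q(2006) = 6.46×21 + 4.90×57 + 28.71×36 + 6.60×93 + 8.77×91 = 135.66 + 279.3 + 1033.56 + 613.8 + 798.07 = 2860.39
P = 2961.48 / 2860.39 × 100 = 103.5341
Fisher = √(L × P) = √(104.0780 × 103.5341) = 103.8057

103.81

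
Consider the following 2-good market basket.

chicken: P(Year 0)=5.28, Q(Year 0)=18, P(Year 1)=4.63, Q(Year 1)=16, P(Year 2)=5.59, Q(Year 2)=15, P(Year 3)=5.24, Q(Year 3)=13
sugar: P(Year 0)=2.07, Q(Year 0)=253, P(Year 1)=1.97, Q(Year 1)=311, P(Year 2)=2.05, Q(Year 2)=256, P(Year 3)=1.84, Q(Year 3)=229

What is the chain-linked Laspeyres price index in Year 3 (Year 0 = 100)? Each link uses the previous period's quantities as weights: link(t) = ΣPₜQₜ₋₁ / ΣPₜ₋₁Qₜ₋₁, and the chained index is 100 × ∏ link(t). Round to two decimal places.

89.88

Link Year 0→Year 1:
ΣP(Year 1)Q(Year 0) = 4.63×18 + 1.97×253 = 83.34 + 498.41 = 581.75
ΣP(Year 0)Q(Year 0) = 5.28×18 + 2.07×253 = 95.04 + 523.71 = 618.75
link = 581.75/618.75 = 0.940202
Link Year 1→Year 2:
ΣP(Year 2)Q(Year 1) = 5.59×16 + 2.05×311 = 89.44 + 637.55 = 726.99
ΣP(Year 1)Q(Year 1) = 4.63×16 + 1.97×311 = 74.08 + 612.67 = 686.75
link = 726.99/686.75 = 1.058595
Link Year 2→Year 3:
ΣP(Year 3)Q(Year 2) = 5.24×15 + 1.84×256 = 78.6 + 471.04 = 549.64
ΣP(Year 2)Q(Year 2) = 5.59×15 + 2.05×256 = 83.85 + 524.8 = 608.65
link = 549.64/608.65 = 0.903048
Chained index = 100 × 0.940202 × 1.058595 × 0.903048 = 89.8797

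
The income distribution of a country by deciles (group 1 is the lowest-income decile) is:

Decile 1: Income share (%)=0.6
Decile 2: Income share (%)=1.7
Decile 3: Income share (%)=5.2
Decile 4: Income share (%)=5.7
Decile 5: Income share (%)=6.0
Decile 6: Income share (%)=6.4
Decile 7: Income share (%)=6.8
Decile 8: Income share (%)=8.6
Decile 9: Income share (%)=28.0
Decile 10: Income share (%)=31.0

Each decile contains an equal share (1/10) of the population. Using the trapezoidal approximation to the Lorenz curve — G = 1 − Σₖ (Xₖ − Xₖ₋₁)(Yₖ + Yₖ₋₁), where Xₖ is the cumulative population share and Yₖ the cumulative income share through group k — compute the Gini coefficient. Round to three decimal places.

Cumulative income shares Yₖ: 0.0060, 0.0230, 0.0750, 0.1320, 0.1920, 0.2560, 0.3240, 0.4100, 0.6900, 1.0000
Σ (Xₖ−Xₖ₋₁)(Yₖ+Yₖ₋₁) = (1/10)(0.0060+0.0000) + (1/10)(0.0230+0.0060) + (1/10)(0.0750+0.0230) + (1/10)(0.1320+0.0750) + (1/10)(0.1920+0.1320) + (1/10)(0.2560+0.1920) + (1/10)(0.3240+0.2560) + (1/10)(0.4100+0.3240) + (1/10)(0.6900+0.4100) + (1/10)(1.0000+0.6900)
  = 0.0006 + 0.0029 + 0.0098 + 0.0207 + 0.0324 + 0.0448 + 0.0580 + 0.0734 + 0.1100 + 0.1690 = 0.5216
G = 1 − 0.5216 = 0.4784

0.478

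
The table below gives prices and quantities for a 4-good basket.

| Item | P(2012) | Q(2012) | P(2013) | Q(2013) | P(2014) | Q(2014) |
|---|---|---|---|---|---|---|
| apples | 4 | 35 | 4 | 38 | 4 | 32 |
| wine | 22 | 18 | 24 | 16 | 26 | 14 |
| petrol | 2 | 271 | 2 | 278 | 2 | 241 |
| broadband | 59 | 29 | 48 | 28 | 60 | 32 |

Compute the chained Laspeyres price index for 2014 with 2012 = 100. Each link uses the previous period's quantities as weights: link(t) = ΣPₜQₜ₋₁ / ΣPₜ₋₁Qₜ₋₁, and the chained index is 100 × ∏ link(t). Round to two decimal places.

103.43

Link 2012→2013:
ΣP(2013)Q(2012) = 4×35 + 24×18 + 2×271 + 48×29 = 140 + 432 + 542 + 1392 = 2506
ΣP(2012)Q(2012) = 4×35 + 22×18 + 2×271 + 59×29 = 140 + 396 + 542 + 1711 = 2789
link = 2506/2789 = 0.898530
Link 2013→2014:
ΣP(2014)Q(2013) = 4×38 + 26×16 + 2×278 + 60×28 = 152 + 416 + 556 + 1680 = 2804
ΣP(2013)Q(2013) = 4×38 + 24×16 + 2×278 + 48×28 = 152 + 384 + 556 + 1344 = 2436
link = 2804/2436 = 1.151067
Chained index = 100 × 0.898530 × 1.151067 = 103.4268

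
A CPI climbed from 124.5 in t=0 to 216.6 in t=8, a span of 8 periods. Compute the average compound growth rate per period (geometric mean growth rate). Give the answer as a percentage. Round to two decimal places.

Growth factor = (216.6/124.5)^(1/8) = (1.739759)^(1/8) = 1.071670
Growth rate = 1.071670 − 1 = 0.071670 = 7.1670%

7.17%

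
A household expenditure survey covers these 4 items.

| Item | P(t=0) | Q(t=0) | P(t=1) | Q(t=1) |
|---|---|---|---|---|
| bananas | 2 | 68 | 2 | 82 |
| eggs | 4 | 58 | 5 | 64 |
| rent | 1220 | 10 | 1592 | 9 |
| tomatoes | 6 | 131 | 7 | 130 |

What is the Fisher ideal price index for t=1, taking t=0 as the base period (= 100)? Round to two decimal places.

Laspeyres component (base-period weights):
ΣP(t=1)Q(t=0) = 2×68 + 5×58 + 1592×10 + 7×131 = 136 + 290 + 15920 + 917 = 17263
ΣP(t=0)Q(t=0) = 2×68 + 4×58 + 1220×10 + 6×131 = 136 + 232 + 12200 + 786 = 13354
L = 17263 / 13354 × 100 = 129.2721
Paasche component (current-period weights):
ΣP(t=1)Q(t=1) = 2×82 + 5×64 + 1592×9 + 7×130 = 164 + 320 + 14328 + 910 = 15722
ΣP(t=0)Q(t=1) = 2×82 + 4×64 + 1220×9 + 6×130 = 164 + 256 + 10980 + 780 = 12180
P = 15722 / 12180 × 100 = 129.0805
Fisher = √(L × P) = √(129.2721 × 129.0805) = 129.1763

129.18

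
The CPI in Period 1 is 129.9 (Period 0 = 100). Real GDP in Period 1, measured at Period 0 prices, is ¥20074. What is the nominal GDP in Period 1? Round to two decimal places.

26076.13

Nominal = Real × (Index/100) = 20074 × (129.9/100)
        = 20074 × 1.299 = 26076.1260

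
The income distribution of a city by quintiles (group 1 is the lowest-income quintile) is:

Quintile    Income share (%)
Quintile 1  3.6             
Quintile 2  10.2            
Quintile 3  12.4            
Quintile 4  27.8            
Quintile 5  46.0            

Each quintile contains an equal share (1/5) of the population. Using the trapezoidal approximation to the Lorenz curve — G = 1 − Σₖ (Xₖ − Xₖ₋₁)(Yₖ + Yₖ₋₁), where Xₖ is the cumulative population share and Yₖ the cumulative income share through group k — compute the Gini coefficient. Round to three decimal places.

0.410

Cumulative income shares Yₖ: 0.0360, 0.1380, 0.2620, 0.5400, 1.0000
Σ (Xₖ−Xₖ₋₁)(Yₖ+Yₖ₋₁) = (1/5)(0.0360+0.0000) + (1/5)(0.1380+0.0360) + (1/5)(0.2620+0.1380) + (1/5)(0.5400+0.2620) + (1/5)(1.0000+0.5400)
  = 0.0072 + 0.0348 + 0.0800 + 0.1604 + 0.3080 = 0.5904
G = 1 − 0.5904 = 0.4096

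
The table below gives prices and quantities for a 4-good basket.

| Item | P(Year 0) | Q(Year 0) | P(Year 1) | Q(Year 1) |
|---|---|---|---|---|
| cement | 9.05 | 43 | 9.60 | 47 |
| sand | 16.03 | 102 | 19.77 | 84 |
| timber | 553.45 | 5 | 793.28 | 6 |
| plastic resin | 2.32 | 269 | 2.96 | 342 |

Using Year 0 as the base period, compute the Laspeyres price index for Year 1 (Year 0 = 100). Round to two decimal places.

Laspeyres price index uses base-period quantities as weights.
ΣP(Year 1)·Q(Year 0) = 9.60×43 + 19.77×102 + 793.28×5 + 2.96×269 = 412.8 + 2016.54 + 3966.4 + 796.24 = 7191.98
ΣP(Year 0)·Q(Year 0) = 9.05×43 + 16.03×102 + 553.45×5 + 2.32×269 = 389.15 + 1635.06 + 2767.25 + 624.08 = 5415.54
Index = 7191.98 / 5415.54 × 100 = 132.8026

132.80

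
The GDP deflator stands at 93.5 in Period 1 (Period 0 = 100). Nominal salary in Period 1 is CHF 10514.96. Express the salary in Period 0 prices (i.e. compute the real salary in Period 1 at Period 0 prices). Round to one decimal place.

11245.9

Real = Nominal ÷ (Index/100) = 10514.96 ÷ (93.5/100)
     = 10514.96 ÷ 0.935 = 11245.9465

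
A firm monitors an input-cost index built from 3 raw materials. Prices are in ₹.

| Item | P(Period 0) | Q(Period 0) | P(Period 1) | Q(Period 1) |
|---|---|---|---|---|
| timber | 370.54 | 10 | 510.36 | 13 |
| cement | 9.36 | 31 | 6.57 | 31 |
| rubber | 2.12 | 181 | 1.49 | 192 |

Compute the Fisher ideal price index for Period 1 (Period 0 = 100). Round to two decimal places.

128.27

Laspeyres component (base-period weights):
ΣP(Period 1)Q(Period 0) = 510.36×10 + 6.57×31 + 1.49×181 = 5103.6 + 203.67 + 269.69 = 5576.96
ΣP(Period 0)Q(Period 0) = 370.54×10 + 9.36×31 + 2.12×181 = 3705.4 + 290.16 + 383.72 = 4379.28
L = 5576.96 / 4379.28 × 100 = 127.3488
Paasche component (current-period weights):
ΣP(Period 1)Q(Period 1) = 510.36×13 + 6.57×31 + 1.49×192 = 6634.68 + 203.67 + 286.08 = 7124.43
ΣP(Period 0)Q(Period 1) = 370.54×13 + 9.36×31 + 2.12×192 = 4817.02 + 290.16 + 407.04 = 5514.22
P = 7124.43 / 5514.22 × 100 = 129.2010
Fisher = √(L × P) = √(127.3488 × 129.2010) = 128.2716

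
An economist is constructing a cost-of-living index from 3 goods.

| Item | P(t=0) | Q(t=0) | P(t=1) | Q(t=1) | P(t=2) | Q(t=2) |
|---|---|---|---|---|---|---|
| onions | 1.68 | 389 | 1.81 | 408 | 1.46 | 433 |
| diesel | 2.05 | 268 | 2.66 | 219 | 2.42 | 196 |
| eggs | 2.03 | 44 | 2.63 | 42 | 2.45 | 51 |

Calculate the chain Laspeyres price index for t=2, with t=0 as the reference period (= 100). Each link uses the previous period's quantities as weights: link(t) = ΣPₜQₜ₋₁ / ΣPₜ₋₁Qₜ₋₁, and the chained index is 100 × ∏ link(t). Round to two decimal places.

101.79

Link t=0→t=1:
ΣP(t=1)Q(t=0) = 1.81×389 + 2.66×268 + 2.63×44 = 704.09 + 712.88 + 115.72 = 1532.69
ΣP(t=0)Q(t=0) = 1.68×389 + 2.05×268 + 2.03×44 = 653.52 + 549.4 + 89.32 = 1292.24
link = 1532.69/1292.24 = 1.186072
Link t=1→t=2:
ΣP(t=2)Q(t=1) = 1.46×408 + 2.42×219 + 2.45×42 = 595.68 + 529.98 + 102.9 = 1228.56
ΣP(t=1)Q(t=1) = 1.81×408 + 2.66×219 + 2.63×42 = 738.48 + 582.54 + 110.46 = 1431.48
link = 1228.56/1431.48 = 0.858245
Chained index = 100 × 1.186072 × 0.858245 = 101.7940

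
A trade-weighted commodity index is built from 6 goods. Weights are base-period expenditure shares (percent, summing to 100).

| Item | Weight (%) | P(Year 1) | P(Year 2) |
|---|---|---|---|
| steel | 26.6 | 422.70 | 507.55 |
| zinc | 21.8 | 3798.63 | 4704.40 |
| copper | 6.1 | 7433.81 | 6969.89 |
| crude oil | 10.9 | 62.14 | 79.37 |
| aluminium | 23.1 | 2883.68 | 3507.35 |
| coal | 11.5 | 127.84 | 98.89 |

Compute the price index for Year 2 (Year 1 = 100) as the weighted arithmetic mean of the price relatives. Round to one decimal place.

115.6

steel: 26.6 × (507.55/422.70) = 26.6 × 1.200733 = 31.9395
zinc: 21.8 × (4704.40/3798.63) = 21.8 × 1.238446 = 26.9981
copper: 6.1 × (6969.89/7433.81) = 6.1 × 0.937593 = 5.7193
crude oil: 10.9 × (79.37/62.14) = 10.9 × 1.277277 = 13.9223
aluminium: 23.1 × (3507.35/2883.68) = 23.1 × 1.216276 = 28.0960
coal: 11.5 × (98.89/127.84) = 11.5 × 0.773545 = 8.8958
Index = Σ wᵢ·(p₁ᵢ/p₀ᵢ) = 31.9395 + 26.9981 + 5.7193 + 13.9223 + 28.0960 + 8.8958 = 115.5710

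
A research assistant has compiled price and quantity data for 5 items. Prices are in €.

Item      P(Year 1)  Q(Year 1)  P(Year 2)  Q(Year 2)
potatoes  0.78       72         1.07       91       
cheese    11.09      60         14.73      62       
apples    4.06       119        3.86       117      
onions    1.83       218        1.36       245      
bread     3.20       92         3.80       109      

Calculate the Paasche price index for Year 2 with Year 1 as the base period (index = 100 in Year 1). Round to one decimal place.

108.8

Paasche price index uses current-period quantities as weights.
ΣP(Year 2)·Q(Year 2) = 1.07×91 + 14.73×62 + 3.86×117 + 1.36×245 + 3.80×109 = 97.37 + 913.26 + 451.62 + 333.2 + 414.2 = 2209.65
ΣP(Year 1)·Q(Year 2) = 0.78×91 + 11.09×62 + 4.06×117 + 1.83×245 + 3.20×109 = 70.98 + 687.58 + 475.02 + 448.35 + 348.8 = 2030.73
Index = 2209.65 / 2030.73 × 100 = 108.8106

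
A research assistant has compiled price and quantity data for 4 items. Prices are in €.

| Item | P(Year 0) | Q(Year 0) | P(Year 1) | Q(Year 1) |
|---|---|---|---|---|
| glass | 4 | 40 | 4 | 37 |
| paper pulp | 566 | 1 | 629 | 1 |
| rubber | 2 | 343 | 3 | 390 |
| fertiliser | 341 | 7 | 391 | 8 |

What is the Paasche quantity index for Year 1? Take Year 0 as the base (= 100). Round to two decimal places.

111.42

Paasche quantity index uses current-period prices as weights.
ΣP(Year 1)·Q(Year 1) = 4×37 + 629×1 + 3×390 + 391×8 = 148 + 629 + 1170 + 3128 = 5075
ΣP(Year 1)·Q(Year 0) = 4×40 + 629×1 + 3×343 + 391×7 = 160 + 629 + 1029 + 2737 = 4555
Index = 5075 / 4555 × 100 = 111.4160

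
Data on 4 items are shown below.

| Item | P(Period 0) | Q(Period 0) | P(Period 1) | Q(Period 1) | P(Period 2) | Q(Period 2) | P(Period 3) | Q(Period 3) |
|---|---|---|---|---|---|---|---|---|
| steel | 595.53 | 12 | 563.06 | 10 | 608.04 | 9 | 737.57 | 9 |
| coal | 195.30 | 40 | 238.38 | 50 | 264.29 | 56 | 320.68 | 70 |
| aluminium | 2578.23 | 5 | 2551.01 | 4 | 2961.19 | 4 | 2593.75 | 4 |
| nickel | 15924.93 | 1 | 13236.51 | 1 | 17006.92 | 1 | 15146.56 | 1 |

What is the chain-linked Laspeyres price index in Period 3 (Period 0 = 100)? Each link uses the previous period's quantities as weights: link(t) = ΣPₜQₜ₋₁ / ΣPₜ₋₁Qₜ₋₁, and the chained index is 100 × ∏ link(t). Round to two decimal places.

Link Period 0→Period 1:
ΣP(Period 1)Q(Period 0) = 563.06×12 + 238.38×40 + 2551.01×5 + 13236.51×1 = 6756.72 + 9535.2 + 12755.05 + 13236.51 = 42283.48
ΣP(Period 0)Q(Period 0) = 595.53×12 + 195.30×40 + 2578.23×5 + 15924.93×1 = 7146.36 + 7812 + 12891.15 + 15924.93 = 43774.44
link = 42283.48/43774.44 = 0.965940
Link Period 1→Period 2:
ΣP(Period 2)Q(Period 1) = 608.04×10 + 264.29×50 + 2961.19×4 + 17006.92×1 = 6080.4 + 13214.5 + 11844.76 + 17006.92 = 48146.58
ΣP(Period 1)Q(Period 1) = 563.06×10 + 238.38×50 + 2551.01×4 + 13236.51×1 = 5630.6 + 11919 + 10204.04 + 13236.51 = 40990.15
link = 48146.58/40990.15 = 1.174589
Link Period 2→Period 3:
ΣP(Period 3)Q(Period 2) = 737.57×9 + 320.68×56 + 2593.75×4 + 15146.56×1 = 6638.13 + 17958.08 + 10375 + 15146.56 = 50117.77
ΣP(Period 2)Q(Period 2) = 608.04×9 + 264.29×56 + 2961.19×4 + 17006.92×1 = 5472.36 + 14800.24 + 11844.76 + 17006.92 = 49124.28
link = 50117.77/49124.28 = 1.020224
Chained index = 100 × 0.965940 × 1.174589 × 1.020224 = 115.7528

115.75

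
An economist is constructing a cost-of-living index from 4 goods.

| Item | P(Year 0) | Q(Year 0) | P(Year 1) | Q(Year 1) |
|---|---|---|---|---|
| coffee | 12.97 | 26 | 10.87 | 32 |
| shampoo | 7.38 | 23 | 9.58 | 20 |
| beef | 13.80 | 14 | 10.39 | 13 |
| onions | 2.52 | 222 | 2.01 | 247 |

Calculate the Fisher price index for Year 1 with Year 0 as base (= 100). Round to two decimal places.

86.36

Laspeyres component (base-period weights):
ΣP(Year 1)Q(Year 0) = 10.87×26 + 9.58×23 + 10.39×14 + 2.01×222 = 282.62 + 220.34 + 145.46 + 446.22 = 1094.64
ΣP(Year 0)Q(Year 0) = 12.97×26 + 7.38×23 + 13.80×14 + 2.52×222 = 337.22 + 169.74 + 193.2 + 559.44 = 1259.6
L = 1094.64 / 1259.6 × 100 = 86.9038
Paasche component (current-period weights):
ΣP(Year 1)Q(Year 1) = 10.87×32 + 9.58×20 + 10.39×13 + 2.01×247 = 347.84 + 191.6 + 135.07 + 496.47 = 1170.98
ΣP(Year 0)Q(Year 1) = 12.97×32 + 7.38×20 + 13.80×13 + 2.52×247 = 415.04 + 147.6 + 179.4 + 622.44 = 1364.48
P = 1170.98 / 1364.48 × 100 = 85.8188
Fisher = √(L × P) = √(86.9038 × 85.8188) = 86.3596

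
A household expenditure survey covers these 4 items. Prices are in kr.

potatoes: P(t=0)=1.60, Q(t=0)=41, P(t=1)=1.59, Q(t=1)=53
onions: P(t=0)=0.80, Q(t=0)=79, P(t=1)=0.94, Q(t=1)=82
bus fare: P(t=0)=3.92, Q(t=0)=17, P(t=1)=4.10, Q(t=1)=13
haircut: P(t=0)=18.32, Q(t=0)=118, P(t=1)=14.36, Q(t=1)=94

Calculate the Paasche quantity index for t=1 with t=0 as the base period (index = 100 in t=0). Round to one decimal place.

Paasche quantity index uses current-period prices as weights.
ΣP(t=1)·Q(t=1) = 1.59×53 + 0.94×82 + 4.10×13 + 14.36×94 = 84.27 + 77.08 + 53.3 + 1349.84 = 1564.49
ΣP(t=1)·Q(t=0) = 1.59×41 + 0.94×79 + 4.10×17 + 14.36×118 = 65.19 + 74.26 + 69.7 + 1694.48 = 1903.63
Index = 1564.49 / 1903.63 × 100 = 82.1846

82.2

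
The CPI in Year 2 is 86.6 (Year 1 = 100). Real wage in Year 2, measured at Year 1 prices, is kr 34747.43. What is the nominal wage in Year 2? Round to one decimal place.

30091.3

Nominal = Real × (Index/100) = 34747.43 × (86.6/100)
        = 34747.43 × 0.866 = 30091.2744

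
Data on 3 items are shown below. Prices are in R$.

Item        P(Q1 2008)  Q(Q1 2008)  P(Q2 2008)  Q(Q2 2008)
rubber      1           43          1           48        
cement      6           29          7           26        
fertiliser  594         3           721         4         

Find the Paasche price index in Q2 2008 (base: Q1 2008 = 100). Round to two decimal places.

Paasche price index uses current-period quantities as weights.
ΣP(Q2 2008)·Q(Q2 2008) = 1×48 + 7×26 + 721×4 = 48 + 182 + 2884 = 3114
ΣP(Q1 2008)·Q(Q2 2008) = 1×48 + 6×26 + 594×4 = 48 + 156 + 2376 = 2580
Index = 3114 / 2580 × 100 = 120.6977

120.70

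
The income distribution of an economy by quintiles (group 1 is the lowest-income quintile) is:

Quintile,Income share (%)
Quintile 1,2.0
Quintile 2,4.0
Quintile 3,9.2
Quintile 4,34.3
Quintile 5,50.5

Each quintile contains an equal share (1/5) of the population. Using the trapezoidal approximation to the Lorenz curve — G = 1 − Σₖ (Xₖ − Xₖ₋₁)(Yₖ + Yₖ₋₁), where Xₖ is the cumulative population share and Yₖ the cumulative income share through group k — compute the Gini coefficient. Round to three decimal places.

0.509

Cumulative income shares Yₖ: 0.0200, 0.0600, 0.1520, 0.4950, 1.0000
Σ (Xₖ−Xₖ₋₁)(Yₖ+Yₖ₋₁) = (1/5)(0.0200+0.0000) + (1/5)(0.0600+0.0200) + (1/5)(0.1520+0.0600) + (1/5)(0.4950+0.1520) + (1/5)(1.0000+0.4950)
  = 0.0040 + 0.0160 + 0.0424 + 0.1294 + 0.2990 = 0.4908
G = 1 − 0.4908 = 0.5092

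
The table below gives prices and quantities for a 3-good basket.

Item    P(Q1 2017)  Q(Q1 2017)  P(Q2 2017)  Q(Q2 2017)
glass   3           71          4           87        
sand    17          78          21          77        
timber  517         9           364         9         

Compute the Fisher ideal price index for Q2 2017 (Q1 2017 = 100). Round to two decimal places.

84.08

Laspeyres component (base-period weights):
ΣP(Q2 2017)Q(Q1 2017) = 4×71 + 21×78 + 364×9 = 284 + 1638 + 3276 = 5198
ΣP(Q1 2017)Q(Q1 2017) = 3×71 + 17×78 + 517×9 = 213 + 1326 + 4653 = 6192
L = 5198 / 6192 × 100 = 83.9470
Paasche component (current-period weights):
ΣP(Q2 2017)Q(Q2 2017) = 4×87 + 21×77 + 364×9 = 348 + 1617 + 3276 = 5241
ΣP(Q1 2017)Q(Q2 2017) = 3×87 + 17×77 + 517×9 = 261 + 1309 + 4653 = 6223
P = 5241 / 6223 × 100 = 84.2198
Fisher = √(L × P) = √(83.9470 × 84.2198) = 84.0833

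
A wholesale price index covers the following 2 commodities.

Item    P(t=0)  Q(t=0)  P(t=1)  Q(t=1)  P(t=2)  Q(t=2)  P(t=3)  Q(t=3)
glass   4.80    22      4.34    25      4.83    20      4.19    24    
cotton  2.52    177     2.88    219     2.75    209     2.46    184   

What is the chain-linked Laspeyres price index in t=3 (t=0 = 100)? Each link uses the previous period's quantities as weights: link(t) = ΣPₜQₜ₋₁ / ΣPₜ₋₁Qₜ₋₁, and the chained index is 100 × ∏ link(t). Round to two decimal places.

Link t=0→t=1:
ΣP(t=1)Q(t=0) = 4.34×22 + 2.88×177 = 95.48 + 509.76 = 605.24
ΣP(t=0)Q(t=0) = 4.80×22 + 2.52×177 = 105.6 + 446.04 = 551.64
link = 605.24/551.64 = 1.097165
Link t=1→t=2:
ΣP(t=2)Q(t=1) = 4.83×25 + 2.75×219 = 120.75 + 602.25 = 723
ΣP(t=1)Q(t=1) = 4.34×25 + 2.88×219 = 108.5 + 630.72 = 739.22
link = 723/739.22 = 0.978058
Link t=2→t=3:
ΣP(t=3)Q(t=2) = 4.19×20 + 2.46×209 = 83.8 + 514.14 = 597.94
ΣP(t=2)Q(t=2) = 4.83×20 + 2.75×209 = 96.6 + 574.75 = 671.35
link = 597.94/671.35 = 0.890653
Chained index = 100 × 1.097165 × 0.978058 × 0.890653 = 95.5752

95.58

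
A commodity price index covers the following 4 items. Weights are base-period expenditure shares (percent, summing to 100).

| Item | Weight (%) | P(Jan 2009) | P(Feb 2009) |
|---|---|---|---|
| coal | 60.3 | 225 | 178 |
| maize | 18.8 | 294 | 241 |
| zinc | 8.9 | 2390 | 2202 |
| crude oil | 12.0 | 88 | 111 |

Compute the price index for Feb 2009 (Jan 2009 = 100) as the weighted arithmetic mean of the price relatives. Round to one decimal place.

coal: 60.3 × (178/225) = 60.3 × 0.791111 = 47.7040
maize: 18.8 × (241/294) = 18.8 × 0.819728 = 15.4109
zinc: 8.9 × (2202/2390) = 8.9 × 0.921339 = 8.1999
crude oil: 12.0 × (111/88) = 12.0 × 1.261364 = 15.1364
Index = Σ wᵢ·(p₁ᵢ/p₀ᵢ) = 47.7040 + 15.4109 + 8.1999 + 15.1364 = 86.4512

86.5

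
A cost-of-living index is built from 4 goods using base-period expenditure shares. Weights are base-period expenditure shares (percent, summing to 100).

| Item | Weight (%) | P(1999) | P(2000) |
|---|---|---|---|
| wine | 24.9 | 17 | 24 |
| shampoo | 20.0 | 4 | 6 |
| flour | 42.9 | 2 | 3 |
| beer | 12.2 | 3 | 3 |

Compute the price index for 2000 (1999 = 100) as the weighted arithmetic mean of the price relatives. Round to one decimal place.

wine: 24.9 × (24/17) = 24.9 × 1.411765 = 35.1529
shampoo: 20.0 × (6/4) = 20.0 × 1.500000 = 30.0000
flour: 42.9 × (3/2) = 42.9 × 1.500000 = 64.3500
beer: 12.2 × (3/3) = 12.2 × 1.000000 = 12.2000
Index = Σ wᵢ·(p₁ᵢ/p₀ᵢ) = 35.1529 + 30.0000 + 64.3500 + 12.2000 = 141.7029

141.7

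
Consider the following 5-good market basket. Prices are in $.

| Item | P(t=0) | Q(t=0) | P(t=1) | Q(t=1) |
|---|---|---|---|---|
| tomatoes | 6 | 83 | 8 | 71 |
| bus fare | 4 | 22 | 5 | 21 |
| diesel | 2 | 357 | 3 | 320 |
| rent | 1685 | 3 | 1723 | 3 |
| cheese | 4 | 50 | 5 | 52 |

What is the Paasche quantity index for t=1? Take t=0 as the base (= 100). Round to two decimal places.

97.22

Paasche quantity index uses current-period prices as weights.
ΣP(t=1)·Q(t=1) = 8×71 + 5×21 + 3×320 + 1723×3 + 5×52 = 568 + 105 + 960 + 5169 + 260 = 7062
ΣP(t=1)·Q(t=0) = 8×83 + 5×22 + 3×357 + 1723×3 + 5×50 = 664 + 110 + 1071 + 5169 + 250 = 7264
Index = 7062 / 7264 × 100 = 97.2192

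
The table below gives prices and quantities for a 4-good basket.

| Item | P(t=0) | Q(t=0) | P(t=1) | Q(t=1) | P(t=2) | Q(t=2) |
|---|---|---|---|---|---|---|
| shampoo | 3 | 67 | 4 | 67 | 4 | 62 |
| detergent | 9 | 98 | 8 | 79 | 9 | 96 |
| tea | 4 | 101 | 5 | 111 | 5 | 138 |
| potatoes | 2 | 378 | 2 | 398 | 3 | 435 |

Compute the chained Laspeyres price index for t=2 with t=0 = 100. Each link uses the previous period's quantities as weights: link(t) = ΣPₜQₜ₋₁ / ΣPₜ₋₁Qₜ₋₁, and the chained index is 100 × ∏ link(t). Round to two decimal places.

124.97

Link t=0→t=1:
ΣP(t=1)Q(t=0) = 4×67 + 8×98 + 5×101 + 2×378 = 268 + 784 + 505 + 756 = 2313
ΣP(t=0)Q(t=0) = 3×67 + 9×98 + 4×101 + 2×378 = 201 + 882 + 404 + 756 = 2243
link = 2313/2243 = 1.031208
Link t=1→t=2:
ΣP(t=2)Q(t=1) = 4×67 + 9×79 + 5×111 + 3×398 = 268 + 711 + 555 + 1194 = 2728
ΣP(t=1)Q(t=1) = 4×67 + 8×79 + 5×111 + 2×398 = 268 + 632 + 555 + 796 = 2251
link = 2728/2251 = 1.211906
Chained index = 100 × 1.031208 × 1.211906 = 124.9727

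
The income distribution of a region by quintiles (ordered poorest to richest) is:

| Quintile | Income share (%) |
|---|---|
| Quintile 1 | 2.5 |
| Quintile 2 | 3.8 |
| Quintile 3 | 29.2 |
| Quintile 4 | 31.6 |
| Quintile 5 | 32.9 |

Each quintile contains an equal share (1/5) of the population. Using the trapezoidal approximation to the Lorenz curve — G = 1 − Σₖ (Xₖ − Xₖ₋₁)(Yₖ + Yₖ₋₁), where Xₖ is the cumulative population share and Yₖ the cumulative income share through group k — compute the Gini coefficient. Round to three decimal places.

0.354

Cumulative income shares Yₖ: 0.0250, 0.0630, 0.3550, 0.6710, 1.0000
Σ (Xₖ−Xₖ₋₁)(Yₖ+Yₖ₋₁) = (1/5)(0.0250+0.0000) + (1/5)(0.0630+0.0250) + (1/5)(0.3550+0.0630) + (1/5)(0.6710+0.3550) + (1/5)(1.0000+0.6710)
  = 0.0050 + 0.0176 + 0.0836 + 0.2052 + 0.3342 = 0.6456
G = 1 − 0.6456 = 0.3544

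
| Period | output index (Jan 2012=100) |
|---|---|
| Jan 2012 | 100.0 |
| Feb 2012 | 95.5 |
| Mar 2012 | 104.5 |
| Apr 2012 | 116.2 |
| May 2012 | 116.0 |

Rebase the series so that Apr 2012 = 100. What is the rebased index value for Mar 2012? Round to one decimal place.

Rebased(Mar 2012) = 104.5 / 116.2 × 100 = 89.9312

89.9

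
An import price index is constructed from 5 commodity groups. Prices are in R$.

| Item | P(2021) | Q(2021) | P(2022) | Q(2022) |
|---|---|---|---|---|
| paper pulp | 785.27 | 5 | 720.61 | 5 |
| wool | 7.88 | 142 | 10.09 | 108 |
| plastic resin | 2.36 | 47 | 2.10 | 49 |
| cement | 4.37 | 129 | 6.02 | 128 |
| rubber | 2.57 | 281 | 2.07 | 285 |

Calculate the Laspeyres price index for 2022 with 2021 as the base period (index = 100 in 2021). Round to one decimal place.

Laspeyres price index uses base-period quantities as weights.
ΣP(2022)·Q(2021) = 720.61×5 + 10.09×142 + 2.10×47 + 6.02×129 + 2.07×281 = 3603.05 + 1432.78 + 98.7 + 776.58 + 581.67 = 6492.78
ΣP(2021)·Q(2021) = 785.27×5 + 7.88×142 + 2.36×47 + 4.37×129 + 2.57×281 = 3926.35 + 1118.96 + 110.92 + 563.73 + 722.17 = 6442.13
Index = 6492.78 / 6442.13 × 100 = 100.7862

100.8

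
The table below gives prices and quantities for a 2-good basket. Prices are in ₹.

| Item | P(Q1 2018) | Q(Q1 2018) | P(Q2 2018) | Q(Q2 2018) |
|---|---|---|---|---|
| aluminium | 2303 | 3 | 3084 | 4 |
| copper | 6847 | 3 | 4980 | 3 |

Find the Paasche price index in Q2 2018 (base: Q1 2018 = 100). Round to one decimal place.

Paasche price index uses current-period quantities as weights.
ΣP(Q2 2018)·Q(Q2 2018) = 3084×4 + 4980×3 = 12336 + 14940 = 27276
ΣP(Q1 2018)·Q(Q2 2018) = 2303×4 + 6847×3 = 9212 + 20541 = 29753
Index = 27276 / 29753 × 100 = 91.6748

91.7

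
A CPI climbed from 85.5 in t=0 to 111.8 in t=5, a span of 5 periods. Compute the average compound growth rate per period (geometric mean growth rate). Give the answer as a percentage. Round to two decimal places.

5.51%

Growth factor = (111.8/85.5)^(1/5) = (1.307602)^(1/5) = 1.055104
Growth rate = 1.055104 − 1 = 0.055104 = 5.5104%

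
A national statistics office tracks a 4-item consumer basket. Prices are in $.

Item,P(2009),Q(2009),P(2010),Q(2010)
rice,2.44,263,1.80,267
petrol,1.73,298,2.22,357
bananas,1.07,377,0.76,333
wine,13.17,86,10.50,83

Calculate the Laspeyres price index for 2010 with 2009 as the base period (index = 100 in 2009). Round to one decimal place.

Laspeyres price index uses base-period quantities as weights.
ΣP(2010)·Q(2009) = 1.80×263 + 2.22×298 + 0.76×377 + 10.50×86 = 473.4 + 661.56 + 286.52 + 903 = 2324.48
ΣP(2009)·Q(2009) = 2.44×263 + 1.73×298 + 1.07×377 + 13.17×86 = 641.72 + 515.54 + 403.39 + 1132.62 = 2693.27
Index = 2324.48 / 2693.27 × 100 = 86.3070

86.3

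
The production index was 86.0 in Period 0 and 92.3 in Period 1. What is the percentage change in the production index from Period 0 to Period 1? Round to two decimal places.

7.33%

Change = (92.3 − 86.0) / 86.0 × 100
       = 6.3 / 86.0 × 100 = 7.3256%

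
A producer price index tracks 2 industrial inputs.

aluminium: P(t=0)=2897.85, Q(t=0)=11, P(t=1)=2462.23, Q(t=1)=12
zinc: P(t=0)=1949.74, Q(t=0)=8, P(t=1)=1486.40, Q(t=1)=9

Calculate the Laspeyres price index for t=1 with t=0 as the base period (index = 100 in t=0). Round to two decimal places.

82.10

Laspeyres price index uses base-period quantities as weights.
ΣP(t=1)·Q(t=0) = 2462.23×11 + 1486.40×8 = 27084.53 + 11891.2 = 38975.73
ΣP(t=0)·Q(t=0) = 2897.85×11 + 1949.74×8 = 31876.35 + 15597.92 = 47474.27
Index = 38975.73 / 47474.27 × 100 = 82.0986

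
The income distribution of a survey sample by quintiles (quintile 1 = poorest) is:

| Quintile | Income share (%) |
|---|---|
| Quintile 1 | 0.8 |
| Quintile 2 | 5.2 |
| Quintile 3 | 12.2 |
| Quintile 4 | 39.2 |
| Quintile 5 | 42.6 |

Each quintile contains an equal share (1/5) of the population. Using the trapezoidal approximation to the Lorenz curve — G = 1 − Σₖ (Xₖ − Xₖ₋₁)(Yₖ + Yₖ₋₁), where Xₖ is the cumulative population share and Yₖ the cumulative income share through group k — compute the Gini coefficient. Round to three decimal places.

0.470

Cumulative income shares Yₖ: 0.0080, 0.0600, 0.1820, 0.5740, 1.0000
Σ (Xₖ−Xₖ₋₁)(Yₖ+Yₖ₋₁) = (1/5)(0.0080+0.0000) + (1/5)(0.0600+0.0080) + (1/5)(0.1820+0.0600) + (1/5)(0.5740+0.1820) + (1/5)(1.0000+0.5740)
  = 0.0016 + 0.0136 + 0.0484 + 0.1512 + 0.3148 = 0.5296
G = 1 − 0.5296 = 0.4704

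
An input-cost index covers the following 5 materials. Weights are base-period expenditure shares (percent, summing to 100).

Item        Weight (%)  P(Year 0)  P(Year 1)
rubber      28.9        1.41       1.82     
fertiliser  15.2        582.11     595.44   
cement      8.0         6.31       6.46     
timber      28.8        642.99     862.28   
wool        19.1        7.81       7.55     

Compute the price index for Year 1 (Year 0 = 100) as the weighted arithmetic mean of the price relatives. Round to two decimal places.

rubber: 28.9 × (1.82/1.41) = 28.9 × 1.290780 = 37.3035
fertiliser: 15.2 × (595.44/582.11) = 15.2 × 1.022899 = 15.5481
cement: 8.0 × (6.46/6.31) = 8.0 × 1.023772 = 8.1902
timber: 28.8 × (862.28/642.99) = 28.8 × 1.341047 = 38.6222
wool: 19.1 × (7.55/7.81) = 19.1 × 0.966709 = 18.4641
Index = Σ wᵢ·(p₁ᵢ/p₀ᵢ) = 37.3035 + 15.5481 + 8.1902 + 38.6222 + 18.4641 = 118.1281

118.13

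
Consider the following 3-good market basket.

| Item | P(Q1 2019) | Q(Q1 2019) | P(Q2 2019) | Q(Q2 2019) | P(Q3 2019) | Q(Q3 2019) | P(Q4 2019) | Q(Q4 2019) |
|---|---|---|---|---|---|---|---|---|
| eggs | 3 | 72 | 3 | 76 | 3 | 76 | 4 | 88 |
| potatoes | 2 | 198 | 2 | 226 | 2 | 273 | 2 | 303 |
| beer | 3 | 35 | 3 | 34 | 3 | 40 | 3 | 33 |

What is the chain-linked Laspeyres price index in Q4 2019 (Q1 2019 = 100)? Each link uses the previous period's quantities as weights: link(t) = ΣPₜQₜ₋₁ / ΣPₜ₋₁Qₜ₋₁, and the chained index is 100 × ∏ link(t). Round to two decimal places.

Link Q1 2019→Q2 2019:
ΣP(Q2 2019)Q(Q1 2019) = 3×72 + 2×198 + 3×35 = 216 + 396 + 105 = 717
ΣP(Q1 2019)Q(Q1 2019) = 3×72 + 2×198 + 3×35 = 216 + 396 + 105 = 717
link = 717/717 = 1.000000
Link Q2 2019→Q3 2019:
ΣP(Q3 2019)Q(Q2 2019) = 3×76 + 2×226 + 3×34 = 228 + 452 + 102 = 782
ΣP(Q2 2019)Q(Q2 2019) = 3×76 + 2×226 + 3×34 = 228 + 452 + 102 = 782
link = 782/782 = 1.000000
Link Q3 2019→Q4 2019:
ΣP(Q4 2019)Q(Q3 2019) = 4×76 + 2×273 + 3×40 = 304 + 546 + 120 = 970
ΣP(Q3 2019)Q(Q3 2019) = 3×76 + 2×273 + 3×40 = 228 + 546 + 120 = 894
link = 970/894 = 1.085011
Chained index = 100 × 1.000000 × 1.000000 × 1.085011 = 108.5011

108.50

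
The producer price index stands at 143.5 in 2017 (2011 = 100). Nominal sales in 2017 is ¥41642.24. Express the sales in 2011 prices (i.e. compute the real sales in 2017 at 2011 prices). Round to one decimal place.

Real = Nominal ÷ (Index/100) = 41642.24 ÷ (143.5/100)
     = 41642.24 ÷ 1.435 = 29018.9826

29019.0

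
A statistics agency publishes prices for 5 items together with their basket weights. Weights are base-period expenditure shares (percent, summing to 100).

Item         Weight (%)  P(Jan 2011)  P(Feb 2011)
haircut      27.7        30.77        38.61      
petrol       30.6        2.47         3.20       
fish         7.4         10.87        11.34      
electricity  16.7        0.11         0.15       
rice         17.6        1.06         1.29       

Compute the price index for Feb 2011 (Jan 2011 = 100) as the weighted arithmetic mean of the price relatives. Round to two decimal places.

126.31

haircut: 27.7 × (38.61/30.77) = 27.7 × 1.254794 = 34.7578
petrol: 30.6 × (3.20/2.47) = 30.6 × 1.295547 = 39.6437
fish: 7.4 × (11.34/10.87) = 7.4 × 1.043238 = 7.7200
electricity: 16.7 × (0.15/0.11) = 16.7 × 1.363636 = 22.7727
rice: 17.6 × (1.29/1.06) = 17.6 × 1.216981 = 21.4189
Index = Σ wᵢ·(p₁ᵢ/p₀ᵢ) = 34.7578 + 39.6437 + 7.7200 + 22.7727 + 21.4189 = 126.3131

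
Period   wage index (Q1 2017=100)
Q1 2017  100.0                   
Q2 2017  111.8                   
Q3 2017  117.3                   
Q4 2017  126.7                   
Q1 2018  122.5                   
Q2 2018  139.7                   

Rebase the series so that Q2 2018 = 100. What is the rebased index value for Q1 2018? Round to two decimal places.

87.69

Rebased(Q1 2018) = 122.5 / 139.7 × 100 = 87.6879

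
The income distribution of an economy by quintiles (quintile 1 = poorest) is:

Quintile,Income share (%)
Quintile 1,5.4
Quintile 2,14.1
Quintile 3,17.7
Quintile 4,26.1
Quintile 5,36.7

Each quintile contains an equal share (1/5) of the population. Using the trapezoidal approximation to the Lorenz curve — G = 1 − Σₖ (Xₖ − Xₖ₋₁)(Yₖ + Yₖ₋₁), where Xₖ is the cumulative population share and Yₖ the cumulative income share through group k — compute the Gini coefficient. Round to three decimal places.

0.298

Cumulative income shares Yₖ: 0.0540, 0.1950, 0.3720, 0.6330, 1.0000
Σ (Xₖ−Xₖ₋₁)(Yₖ+Yₖ₋₁) = (1/5)(0.0540+0.0000) + (1/5)(0.1950+0.0540) + (1/5)(0.3720+0.1950) + (1/5)(0.6330+0.3720) + (1/5)(1.0000+0.6330)
  = 0.0108 + 0.0498 + 0.1134 + 0.2010 + 0.3266 = 0.7016
G = 1 − 0.7016 = 0.2984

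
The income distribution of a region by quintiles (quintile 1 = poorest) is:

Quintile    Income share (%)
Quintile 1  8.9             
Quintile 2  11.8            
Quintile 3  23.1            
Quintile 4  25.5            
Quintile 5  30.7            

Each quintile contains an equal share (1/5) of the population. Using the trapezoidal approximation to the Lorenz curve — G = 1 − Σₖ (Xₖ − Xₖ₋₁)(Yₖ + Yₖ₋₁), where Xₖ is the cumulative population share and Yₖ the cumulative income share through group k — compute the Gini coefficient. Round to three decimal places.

Cumulative income shares Yₖ: 0.0890, 0.2070, 0.4380, 0.6930, 1.0000
Σ (Xₖ−Xₖ₋₁)(Yₖ+Yₖ₋₁) = (1/5)(0.0890+0.0000) + (1/5)(0.2070+0.0890) + (1/5)(0.4380+0.2070) + (1/5)(0.6930+0.4380) + (1/5)(1.0000+0.6930)
  = 0.0178 + 0.0592 + 0.1290 + 0.2262 + 0.3386 = 0.7708
G = 1 − 0.7708 = 0.2292

0.229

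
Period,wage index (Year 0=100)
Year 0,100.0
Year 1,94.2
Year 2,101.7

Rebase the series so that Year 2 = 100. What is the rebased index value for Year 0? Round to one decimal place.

Rebased(Year 0) = 100.0 / 101.7 × 100 = 98.3284

98.3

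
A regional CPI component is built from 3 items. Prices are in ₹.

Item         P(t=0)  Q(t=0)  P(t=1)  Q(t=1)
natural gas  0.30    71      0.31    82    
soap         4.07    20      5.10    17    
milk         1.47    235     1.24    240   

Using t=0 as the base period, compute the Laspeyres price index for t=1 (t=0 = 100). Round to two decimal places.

92.69

Laspeyres price index uses base-period quantities as weights.
ΣP(t=1)·Q(t=0) = 0.31×71 + 5.10×20 + 1.24×235 = 22.01 + 102 + 291.4 = 415.41
ΣP(t=0)·Q(t=0) = 0.30×71 + 4.07×20 + 1.47×235 = 21.3 + 81.4 + 345.45 = 448.15
Index = 415.41 / 448.15 × 100 = 92.6944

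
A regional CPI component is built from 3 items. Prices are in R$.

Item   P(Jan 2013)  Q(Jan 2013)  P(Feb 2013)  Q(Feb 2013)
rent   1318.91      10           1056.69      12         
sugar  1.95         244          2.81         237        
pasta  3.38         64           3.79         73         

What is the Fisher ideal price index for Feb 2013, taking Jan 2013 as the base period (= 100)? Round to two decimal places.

82.60

Laspeyres component (base-period weights):
ΣP(Feb 2013)Q(Jan 2013) = 1056.69×10 + 2.81×244 + 3.79×64 = 10566.9 + 685.64 + 242.56 = 11495.1
ΣP(Jan 2013)Q(Jan 2013) = 1318.91×10 + 1.95×244 + 3.38×64 = 13189.1 + 475.8 + 216.32 = 13881.22
L = 11495.1 / 13881.22 × 100 = 82.8104
Paasche component (current-period weights):
ΣP(Feb 2013)Q(Feb 2013) = 1056.69×12 + 2.81×237 + 3.79×73 = 12680.28 + 665.97 + 276.67 = 13622.92
ΣP(Jan 2013)Q(Feb 2013) = 1318.91×12 + 1.95×237 + 3.38×73 = 15826.92 + 462.15 + 246.74 = 16535.81
P = 13622.92 / 16535.81 × 100 = 82.3844
Fisher = √(L × P) = √(82.8104 × 82.3844) = 82.5971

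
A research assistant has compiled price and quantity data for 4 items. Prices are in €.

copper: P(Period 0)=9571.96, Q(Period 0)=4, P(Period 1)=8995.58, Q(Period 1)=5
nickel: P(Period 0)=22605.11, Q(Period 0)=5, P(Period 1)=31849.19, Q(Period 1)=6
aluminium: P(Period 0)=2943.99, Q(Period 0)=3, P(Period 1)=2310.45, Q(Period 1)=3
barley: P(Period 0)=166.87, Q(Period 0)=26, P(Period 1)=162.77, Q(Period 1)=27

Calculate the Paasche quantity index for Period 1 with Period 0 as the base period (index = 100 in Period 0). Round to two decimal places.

Paasche quantity index uses current-period prices as weights.
ΣP(Period 1)·Q(Period 1) = 8995.58×5 + 31849.19×6 + 2310.45×3 + 162.77×27 = 44977.9 + 191095.14 + 6931.35 + 4394.79 = 247399.18
ΣP(Period 1)·Q(Period 0) = 8995.58×4 + 31849.19×5 + 2310.45×3 + 162.77×26 = 35982.32 + 159245.95 + 6931.35 + 4232.02 = 206391.64
Index = 247399.18 / 206391.64 × 100 = 119.8688

119.87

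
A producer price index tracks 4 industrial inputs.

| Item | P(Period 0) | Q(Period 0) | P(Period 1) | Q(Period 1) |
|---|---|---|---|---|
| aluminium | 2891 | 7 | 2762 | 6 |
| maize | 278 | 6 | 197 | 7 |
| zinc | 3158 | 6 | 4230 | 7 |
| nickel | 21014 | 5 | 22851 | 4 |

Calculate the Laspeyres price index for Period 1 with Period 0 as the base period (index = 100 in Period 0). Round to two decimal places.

109.75

Laspeyres price index uses base-period quantities as weights.
ΣP(Period 1)·Q(Period 0) = 2762×7 + 197×6 + 4230×6 + 22851×5 = 19334 + 1182 + 25380 + 114255 = 160151
ΣP(Period 0)·Q(Period 0) = 2891×7 + 278×6 + 3158×6 + 21014×5 = 20237 + 1668 + 18948 + 105070 = 145923
Index = 160151 / 145923 × 100 = 109.7503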